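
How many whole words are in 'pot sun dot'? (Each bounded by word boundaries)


Word boundaries (\b) mark the start/end of each word.
Text: 'pot sun dot'
Splitting by whitespace:
  Word 1: 'pot'
  Word 2: 'sun'
  Word 3: 'dot'
Total whole words: 3

3


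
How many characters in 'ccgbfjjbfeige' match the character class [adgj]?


Character class [adgj] matches any of: {a, d, g, j}
Scanning string 'ccgbfjjbfeige' character by character:
  pos 0: 'c' -> no
  pos 1: 'c' -> no
  pos 2: 'g' -> MATCH
  pos 3: 'b' -> no
  pos 4: 'f' -> no
  pos 5: 'j' -> MATCH
  pos 6: 'j' -> MATCH
  pos 7: 'b' -> no
  pos 8: 'f' -> no
  pos 9: 'e' -> no
  pos 10: 'i' -> no
  pos 11: 'g' -> MATCH
  pos 12: 'e' -> no
Total matches: 4

4


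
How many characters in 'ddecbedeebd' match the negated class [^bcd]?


Negated class [^bcd] matches any char NOT in {b, c, d}
Scanning 'ddecbedeebd':
  pos 0: 'd' -> no (excluded)
  pos 1: 'd' -> no (excluded)
  pos 2: 'e' -> MATCH
  pos 3: 'c' -> no (excluded)
  pos 4: 'b' -> no (excluded)
  pos 5: 'e' -> MATCH
  pos 6: 'd' -> no (excluded)
  pos 7: 'e' -> MATCH
  pos 8: 'e' -> MATCH
  pos 9: 'b' -> no (excluded)
  pos 10: 'd' -> no (excluded)
Total matches: 4

4


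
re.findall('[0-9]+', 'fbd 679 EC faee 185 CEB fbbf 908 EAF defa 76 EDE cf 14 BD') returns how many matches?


Pattern '[0-9]+' finds one or more digits.
Text: 'fbd 679 EC faee 185 CEB fbbf 908 EAF defa 76 EDE cf 14 BD'
Scanning for matches:
  Match 1: '679'
  Match 2: '185'
  Match 3: '908'
  Match 4: '76'
  Match 5: '14'
Total matches: 5

5


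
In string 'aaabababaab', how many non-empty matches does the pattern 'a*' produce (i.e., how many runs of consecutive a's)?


Pattern 'a*' matches zero or more a's. We want non-empty runs of consecutive a's.
String: 'aaabababaab'
Walking through the string to find runs of a's:
  Run 1: positions 0-2 -> 'aaa'
  Run 2: positions 4-4 -> 'a'
  Run 3: positions 6-6 -> 'a'
  Run 4: positions 8-9 -> 'aa'
Non-empty runs found: ['aaa', 'a', 'a', 'aa']
Count: 4

4


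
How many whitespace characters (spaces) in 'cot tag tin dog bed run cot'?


\s matches whitespace characters (spaces, tabs, etc.).
Text: 'cot tag tin dog bed run cot'
This text has 7 words separated by spaces.
Number of spaces = number of words - 1 = 7 - 1 = 6

6


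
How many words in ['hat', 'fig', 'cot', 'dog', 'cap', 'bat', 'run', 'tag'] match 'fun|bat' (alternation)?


Alternation 'fun|bat' matches either 'fun' or 'bat'.
Checking each word:
  'hat' -> no
  'fig' -> no
  'cot' -> no
  'dog' -> no
  'cap' -> no
  'bat' -> MATCH
  'run' -> no
  'tag' -> no
Matches: ['bat']
Count: 1

1


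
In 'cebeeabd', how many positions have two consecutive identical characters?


Looking for consecutive identical characters in 'cebeeabd':
  pos 0-1: 'c' vs 'e' -> different
  pos 1-2: 'e' vs 'b' -> different
  pos 2-3: 'b' vs 'e' -> different
  pos 3-4: 'e' vs 'e' -> MATCH ('ee')
  pos 4-5: 'e' vs 'a' -> different
  pos 5-6: 'a' vs 'b' -> different
  pos 6-7: 'b' vs 'd' -> different
Consecutive identical pairs: ['ee']
Count: 1

1


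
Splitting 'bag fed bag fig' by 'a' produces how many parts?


Splitting by 'a' breaks the string at each occurrence of the separator.
Text: 'bag fed bag fig'
Parts after split:
  Part 1: 'b'
  Part 2: 'g fed b'
  Part 3: 'g fig'
Total parts: 3

3


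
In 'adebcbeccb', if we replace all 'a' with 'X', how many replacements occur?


re.sub('a', 'X', text) replaces every occurrence of 'a' with 'X'.
Text: 'adebcbeccb'
Scanning for 'a':
  pos 0: 'a' -> replacement #1
Total replacements: 1

1


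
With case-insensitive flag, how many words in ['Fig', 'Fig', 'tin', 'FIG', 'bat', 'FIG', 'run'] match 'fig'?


Case-insensitive matching: compare each word's lowercase form to 'fig'.
  'Fig' -> lower='fig' -> MATCH
  'Fig' -> lower='fig' -> MATCH
  'tin' -> lower='tin' -> no
  'FIG' -> lower='fig' -> MATCH
  'bat' -> lower='bat' -> no
  'FIG' -> lower='fig' -> MATCH
  'run' -> lower='run' -> no
Matches: ['Fig', 'Fig', 'FIG', 'FIG']
Count: 4

4


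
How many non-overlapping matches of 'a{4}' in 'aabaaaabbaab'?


Pattern 'a{4}' matches exactly 4 consecutive a's (greedy, non-overlapping).
String: 'aabaaaabbaab'
Scanning for runs of a's:
  Run at pos 0: 'aa' (length 2) -> 0 match(es)
  Run at pos 3: 'aaaa' (length 4) -> 1 match(es)
  Run at pos 9: 'aa' (length 2) -> 0 match(es)
Matches found: ['aaaa']
Total: 1

1


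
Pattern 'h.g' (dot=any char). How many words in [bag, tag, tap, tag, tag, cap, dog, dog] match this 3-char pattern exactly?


Pattern 'h.g' means: starts with 'h', any single char, ends with 'g'.
Checking each word (must be exactly 3 chars):
  'bag' (len=3): no
  'tag' (len=3): no
  'tap' (len=3): no
  'tag' (len=3): no
  'tag' (len=3): no
  'cap' (len=3): no
  'dog' (len=3): no
  'dog' (len=3): no
Matching words: []
Total: 0

0


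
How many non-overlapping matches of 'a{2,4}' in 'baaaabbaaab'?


Pattern 'a{2,4}' matches between 2 and 4 consecutive a's (greedy).
String: 'baaaabbaaab'
Finding runs of a's and applying greedy matching:
  Run at pos 1: 'aaaa' (length 4)
  Run at pos 7: 'aaa' (length 3)
Matches: ['aaaa', 'aaa']
Count: 2

2


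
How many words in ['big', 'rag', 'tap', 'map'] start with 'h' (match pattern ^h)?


Pattern ^h anchors to start of word. Check which words begin with 'h':
  'big' -> no
  'rag' -> no
  'tap' -> no
  'map' -> no
Matching words: []
Count: 0

0


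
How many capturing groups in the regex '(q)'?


To count capturing groups, count each '(' that starts a group.
Pattern: '(q)'
Walking through the pattern:
  Position 0: '(' -> group #1
Total capturing groups: 1

1


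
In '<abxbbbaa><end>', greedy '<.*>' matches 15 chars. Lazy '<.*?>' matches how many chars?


Greedy '<.*>' tries to match as MUCH as possible.
Lazy '<.*?>' tries to match as LITTLE as possible.

String: '<abxbbbaa><end>'
Greedy '<.*>' starts at first '<' and extends to the LAST '>': '<abxbbbaa><end>' (15 chars)
Lazy '<.*?>' starts at first '<' and stops at the FIRST '>': '<abxbbbaa>' (10 chars)

10


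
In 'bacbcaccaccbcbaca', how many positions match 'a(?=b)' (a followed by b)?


Lookahead 'a(?=b)' matches 'a' only when followed by 'b'.
String: 'bacbcaccaccbcbaca'
Checking each position where char is 'a':
  pos 1: 'a' -> no (next='c')
  pos 5: 'a' -> no (next='c')
  pos 8: 'a' -> no (next='c')
  pos 14: 'a' -> no (next='c')
Matching positions: []
Count: 0

0


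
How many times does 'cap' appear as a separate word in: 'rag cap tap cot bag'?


Scanning each word for exact match 'cap':
  Word 1: 'rag' -> no
  Word 2: 'cap' -> MATCH
  Word 3: 'tap' -> no
  Word 4: 'cot' -> no
  Word 5: 'bag' -> no
Total matches: 1

1


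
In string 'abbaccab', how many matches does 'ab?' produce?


Pattern 'ab?' matches 'a' optionally followed by 'b'.
String: 'abbaccab'
Scanning left to right for 'a' then checking next char:
  Match 1: 'ab' (a followed by b)
  Match 2: 'a' (a not followed by b)
  Match 3: 'ab' (a followed by b)
Total matches: 3

3


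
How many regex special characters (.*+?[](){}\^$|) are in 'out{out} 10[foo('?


Regex special characters are: . * + ? [ ] ( ) { } \ ^ $ |
Scanning 'out{out} 10[foo(':
  pos 3: '{' -> SPECIAL
  pos 7: '}' -> SPECIAL
  pos 11: '[' -> SPECIAL
  pos 15: '(' -> SPECIAL
Special chars found: ['{', '}', '[', '(']
Total: 4

4


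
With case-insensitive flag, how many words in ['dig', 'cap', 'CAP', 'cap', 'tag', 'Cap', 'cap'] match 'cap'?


Case-insensitive matching: compare each word's lowercase form to 'cap'.
  'dig' -> lower='dig' -> no
  'cap' -> lower='cap' -> MATCH
  'CAP' -> lower='cap' -> MATCH
  'cap' -> lower='cap' -> MATCH
  'tag' -> lower='tag' -> no
  'Cap' -> lower='cap' -> MATCH
  'cap' -> lower='cap' -> MATCH
Matches: ['cap', 'CAP', 'cap', 'Cap', 'cap']
Count: 5

5


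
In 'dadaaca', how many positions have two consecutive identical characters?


Looking for consecutive identical characters in 'dadaaca':
  pos 0-1: 'd' vs 'a' -> different
  pos 1-2: 'a' vs 'd' -> different
  pos 2-3: 'd' vs 'a' -> different
  pos 3-4: 'a' vs 'a' -> MATCH ('aa')
  pos 4-5: 'a' vs 'c' -> different
  pos 5-6: 'c' vs 'a' -> different
Consecutive identical pairs: ['aa']
Count: 1

1


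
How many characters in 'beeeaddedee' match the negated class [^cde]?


Negated class [^cde] matches any char NOT in {c, d, e}
Scanning 'beeeaddedee':
  pos 0: 'b' -> MATCH
  pos 1: 'e' -> no (excluded)
  pos 2: 'e' -> no (excluded)
  pos 3: 'e' -> no (excluded)
  pos 4: 'a' -> MATCH
  pos 5: 'd' -> no (excluded)
  pos 6: 'd' -> no (excluded)
  pos 7: 'e' -> no (excluded)
  pos 8: 'd' -> no (excluded)
  pos 9: 'e' -> no (excluded)
  pos 10: 'e' -> no (excluded)
Total matches: 2

2


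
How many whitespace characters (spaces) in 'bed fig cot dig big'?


\s matches whitespace characters (spaces, tabs, etc.).
Text: 'bed fig cot dig big'
This text has 5 words separated by spaces.
Number of spaces = number of words - 1 = 5 - 1 = 4

4


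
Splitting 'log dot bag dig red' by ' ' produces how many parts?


Splitting by ' ' breaks the string at each occurrence of the separator.
Text: 'log dot bag dig red'
Parts after split:
  Part 1: 'log'
  Part 2: 'dot'
  Part 3: 'bag'
  Part 4: 'dig'
  Part 5: 'red'
Total parts: 5

5


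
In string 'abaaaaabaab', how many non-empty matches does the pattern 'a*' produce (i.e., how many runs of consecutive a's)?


Pattern 'a*' matches zero or more a's. We want non-empty runs of consecutive a's.
String: 'abaaaaabaab'
Walking through the string to find runs of a's:
  Run 1: positions 0-0 -> 'a'
  Run 2: positions 2-6 -> 'aaaaa'
  Run 3: positions 8-9 -> 'aa'
Non-empty runs found: ['a', 'aaaaa', 'aa']
Count: 3

3


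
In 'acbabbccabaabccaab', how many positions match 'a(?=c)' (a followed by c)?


Lookahead 'a(?=c)' matches 'a' only when followed by 'c'.
String: 'acbabbccabaabccaab'
Checking each position where char is 'a':
  pos 0: 'a' -> MATCH (next='c')
  pos 3: 'a' -> no (next='b')
  pos 8: 'a' -> no (next='b')
  pos 10: 'a' -> no (next='a')
  pos 11: 'a' -> no (next='b')
  pos 15: 'a' -> no (next='a')
  pos 16: 'a' -> no (next='b')
Matching positions: [0]
Count: 1

1


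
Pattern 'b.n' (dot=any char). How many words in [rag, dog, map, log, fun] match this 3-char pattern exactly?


Pattern 'b.n' means: starts with 'b', any single char, ends with 'n'.
Checking each word (must be exactly 3 chars):
  'rag' (len=3): no
  'dog' (len=3): no
  'map' (len=3): no
  'log' (len=3): no
  'fun' (len=3): no
Matching words: []
Total: 0

0


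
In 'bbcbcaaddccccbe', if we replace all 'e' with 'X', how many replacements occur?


re.sub('e', 'X', text) replaces every occurrence of 'e' with 'X'.
Text: 'bbcbcaaddccccbe'
Scanning for 'e':
  pos 14: 'e' -> replacement #1
Total replacements: 1

1


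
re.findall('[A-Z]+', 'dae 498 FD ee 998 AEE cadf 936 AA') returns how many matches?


Pattern '[A-Z]+' finds one or more uppercase letters.
Text: 'dae 498 FD ee 998 AEE cadf 936 AA'
Scanning for matches:
  Match 1: 'FD'
  Match 2: 'AEE'
  Match 3: 'AA'
Total matches: 3

3


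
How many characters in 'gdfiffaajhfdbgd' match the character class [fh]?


Character class [fh] matches any of: {f, h}
Scanning string 'gdfiffaajhfdbgd' character by character:
  pos 0: 'g' -> no
  pos 1: 'd' -> no
  pos 2: 'f' -> MATCH
  pos 3: 'i' -> no
  pos 4: 'f' -> MATCH
  pos 5: 'f' -> MATCH
  pos 6: 'a' -> no
  pos 7: 'a' -> no
  pos 8: 'j' -> no
  pos 9: 'h' -> MATCH
  pos 10: 'f' -> MATCH
  pos 11: 'd' -> no
  pos 12: 'b' -> no
  pos 13: 'g' -> no
  pos 14: 'd' -> no
Total matches: 5

5


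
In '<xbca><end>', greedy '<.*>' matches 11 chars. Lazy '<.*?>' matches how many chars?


Greedy '<.*>' tries to match as MUCH as possible.
Lazy '<.*?>' tries to match as LITTLE as possible.

String: '<xbca><end>'
Greedy '<.*>' starts at first '<' and extends to the LAST '>': '<xbca><end>' (11 chars)
Lazy '<.*?>' starts at first '<' and stops at the FIRST '>': '<xbca>' (6 chars)

6


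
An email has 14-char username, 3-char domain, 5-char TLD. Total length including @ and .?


An email address has format: username@domain.tld
Username length: 14
'@' character: 1
Domain length: 3
'.' character: 1
TLD length: 5
Total = 14 + 1 + 3 + 1 + 5 = 24

24


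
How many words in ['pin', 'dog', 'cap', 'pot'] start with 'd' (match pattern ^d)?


Pattern ^d anchors to start of word. Check which words begin with 'd':
  'pin' -> no
  'dog' -> MATCH (starts with 'd')
  'cap' -> no
  'pot' -> no
Matching words: ['dog']
Count: 1

1


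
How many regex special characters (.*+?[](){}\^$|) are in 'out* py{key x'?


Regex special characters are: . * + ? [ ] ( ) { } \ ^ $ |
Scanning 'out* py{key x':
  pos 3: '*' -> SPECIAL
  pos 7: '{' -> SPECIAL
Special chars found: ['*', '{']
Total: 2

2


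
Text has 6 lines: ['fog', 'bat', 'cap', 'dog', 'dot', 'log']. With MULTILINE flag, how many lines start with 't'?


With MULTILINE flag, ^ matches the start of each line.
Lines: ['fog', 'bat', 'cap', 'dog', 'dot', 'log']
Checking which lines start with 't':
  Line 1: 'fog' -> no
  Line 2: 'bat' -> no
  Line 3: 'cap' -> no
  Line 4: 'dog' -> no
  Line 5: 'dot' -> no
  Line 6: 'log' -> no
Matching lines: []
Count: 0

0


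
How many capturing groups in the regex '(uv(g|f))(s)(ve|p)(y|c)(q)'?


To count capturing groups, count each '(' that starts a group.
Pattern: '(uv(g|f))(s)(ve|p)(y|c)(q)'
Walking through the pattern:
  Position 0: '(' -> group #1
  Position 3: '(' -> group #2
  Position 9: '(' -> group #3
  Position 12: '(' -> group #4
  Position 18: '(' -> group #5
  Position 23: '(' -> group #6
Total capturing groups: 6

6


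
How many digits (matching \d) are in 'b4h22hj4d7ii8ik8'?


\d matches any digit 0-9.
Scanning 'b4h22hj4d7ii8ik8':
  pos 1: '4' -> DIGIT
  pos 3: '2' -> DIGIT
  pos 4: '2' -> DIGIT
  pos 7: '4' -> DIGIT
  pos 9: '7' -> DIGIT
  pos 12: '8' -> DIGIT
  pos 15: '8' -> DIGIT
Digits found: ['4', '2', '2', '4', '7', '8', '8']
Total: 7

7


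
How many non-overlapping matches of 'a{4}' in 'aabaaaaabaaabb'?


Pattern 'a{4}' matches exactly 4 consecutive a's (greedy, non-overlapping).
String: 'aabaaaaabaaabb'
Scanning for runs of a's:
  Run at pos 0: 'aa' (length 2) -> 0 match(es)
  Run at pos 3: 'aaaaa' (length 5) -> 1 match(es)
  Run at pos 9: 'aaa' (length 3) -> 0 match(es)
Matches found: ['aaaa']
Total: 1

1


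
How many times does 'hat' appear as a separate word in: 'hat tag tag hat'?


Scanning each word for exact match 'hat':
  Word 1: 'hat' -> MATCH
  Word 2: 'tag' -> no
  Word 3: 'tag' -> no
  Word 4: 'hat' -> MATCH
Total matches: 2

2


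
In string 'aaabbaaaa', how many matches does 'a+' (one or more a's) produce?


Pattern 'a+' matches one or more consecutive a's.
String: 'aaabbaaaa'
Scanning for runs of a:
  Match 1: 'aaa' (length 3)
  Match 2: 'aaaa' (length 4)
Total matches: 2

2


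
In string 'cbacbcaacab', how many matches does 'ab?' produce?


Pattern 'ab?' matches 'a' optionally followed by 'b'.
String: 'cbacbcaacab'
Scanning left to right for 'a' then checking next char:
  Match 1: 'a' (a not followed by b)
  Match 2: 'a' (a not followed by b)
  Match 3: 'a' (a not followed by b)
  Match 4: 'ab' (a followed by b)
Total matches: 4

4


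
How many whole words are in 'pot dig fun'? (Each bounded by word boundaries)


Word boundaries (\b) mark the start/end of each word.
Text: 'pot dig fun'
Splitting by whitespace:
  Word 1: 'pot'
  Word 2: 'dig'
  Word 3: 'fun'
Total whole words: 3

3


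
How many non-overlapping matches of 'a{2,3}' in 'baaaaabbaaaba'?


Pattern 'a{2,3}' matches between 2 and 3 consecutive a's (greedy).
String: 'baaaaabbaaaba'
Finding runs of a's and applying greedy matching:
  Run at pos 1: 'aaaaa' (length 5)
  Run at pos 8: 'aaa' (length 3)
  Run at pos 12: 'a' (length 1)
Matches: ['aaa', 'aa', 'aaa']
Count: 3

3


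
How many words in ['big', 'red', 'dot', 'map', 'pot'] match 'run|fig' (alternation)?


Alternation 'run|fig' matches either 'run' or 'fig'.
Checking each word:
  'big' -> no
  'red' -> no
  'dot' -> no
  'map' -> no
  'pot' -> no
Matches: []
Count: 0

0


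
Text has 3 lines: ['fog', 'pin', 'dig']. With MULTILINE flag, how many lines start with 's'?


With MULTILINE flag, ^ matches the start of each line.
Lines: ['fog', 'pin', 'dig']
Checking which lines start with 's':
  Line 1: 'fog' -> no
  Line 2: 'pin' -> no
  Line 3: 'dig' -> no
Matching lines: []
Count: 0

0


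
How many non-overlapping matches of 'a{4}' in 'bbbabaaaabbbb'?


Pattern 'a{4}' matches exactly 4 consecutive a's (greedy, non-overlapping).
String: 'bbbabaaaabbbb'
Scanning for runs of a's:
  Run at pos 3: 'a' (length 1) -> 0 match(es)
  Run at pos 5: 'aaaa' (length 4) -> 1 match(es)
Matches found: ['aaaa']
Total: 1

1


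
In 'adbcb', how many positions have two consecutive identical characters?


Looking for consecutive identical characters in 'adbcb':
  pos 0-1: 'a' vs 'd' -> different
  pos 1-2: 'd' vs 'b' -> different
  pos 2-3: 'b' vs 'c' -> different
  pos 3-4: 'c' vs 'b' -> different
Consecutive identical pairs: []
Count: 0

0


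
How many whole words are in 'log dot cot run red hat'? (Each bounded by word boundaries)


Word boundaries (\b) mark the start/end of each word.
Text: 'log dot cot run red hat'
Splitting by whitespace:
  Word 1: 'log'
  Word 2: 'dot'
  Word 3: 'cot'
  Word 4: 'run'
  Word 5: 'red'
  Word 6: 'hat'
Total whole words: 6

6


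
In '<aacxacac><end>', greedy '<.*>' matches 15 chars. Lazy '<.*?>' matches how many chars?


Greedy '<.*>' tries to match as MUCH as possible.
Lazy '<.*?>' tries to match as LITTLE as possible.

String: '<aacxacac><end>'
Greedy '<.*>' starts at first '<' and extends to the LAST '>': '<aacxacac><end>' (15 chars)
Lazy '<.*?>' starts at first '<' and stops at the FIRST '>': '<aacxacac>' (10 chars)

10


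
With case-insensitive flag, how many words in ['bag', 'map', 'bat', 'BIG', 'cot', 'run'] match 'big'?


Case-insensitive matching: compare each word's lowercase form to 'big'.
  'bag' -> lower='bag' -> no
  'map' -> lower='map' -> no
  'bat' -> lower='bat' -> no
  'BIG' -> lower='big' -> MATCH
  'cot' -> lower='cot' -> no
  'run' -> lower='run' -> no
Matches: ['BIG']
Count: 1

1


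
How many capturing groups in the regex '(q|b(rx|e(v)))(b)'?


To count capturing groups, count each '(' that starts a group.
Pattern: '(q|b(rx|e(v)))(b)'
Walking through the pattern:
  Position 0: '(' -> group #1
  Position 4: '(' -> group #2
  Position 9: '(' -> group #3
  Position 14: '(' -> group #4
Total capturing groups: 4

4


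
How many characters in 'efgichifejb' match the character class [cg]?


Character class [cg] matches any of: {c, g}
Scanning string 'efgichifejb' character by character:
  pos 0: 'e' -> no
  pos 1: 'f' -> no
  pos 2: 'g' -> MATCH
  pos 3: 'i' -> no
  pos 4: 'c' -> MATCH
  pos 5: 'h' -> no
  pos 6: 'i' -> no
  pos 7: 'f' -> no
  pos 8: 'e' -> no
  pos 9: 'j' -> no
  pos 10: 'b' -> no
Total matches: 2

2


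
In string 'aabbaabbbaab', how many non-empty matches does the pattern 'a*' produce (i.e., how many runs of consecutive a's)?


Pattern 'a*' matches zero or more a's. We want non-empty runs of consecutive a's.
String: 'aabbaabbbaab'
Walking through the string to find runs of a's:
  Run 1: positions 0-1 -> 'aa'
  Run 2: positions 4-5 -> 'aa'
  Run 3: positions 9-10 -> 'aa'
Non-empty runs found: ['aa', 'aa', 'aa']
Count: 3

3


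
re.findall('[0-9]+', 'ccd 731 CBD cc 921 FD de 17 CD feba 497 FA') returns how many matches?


Pattern '[0-9]+' finds one or more digits.
Text: 'ccd 731 CBD cc 921 FD de 17 CD feba 497 FA'
Scanning for matches:
  Match 1: '731'
  Match 2: '921'
  Match 3: '17'
  Match 4: '497'
Total matches: 4

4


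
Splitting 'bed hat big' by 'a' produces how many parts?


Splitting by 'a' breaks the string at each occurrence of the separator.
Text: 'bed hat big'
Parts after split:
  Part 1: 'bed h'
  Part 2: 't big'
Total parts: 2

2


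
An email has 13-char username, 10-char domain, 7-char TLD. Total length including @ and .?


An email address has format: username@domain.tld
Username length: 13
'@' character: 1
Domain length: 10
'.' character: 1
TLD length: 7
Total = 13 + 1 + 10 + 1 + 7 = 32

32


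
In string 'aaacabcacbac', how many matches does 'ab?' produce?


Pattern 'ab?' matches 'a' optionally followed by 'b'.
String: 'aaacabcacbac'
Scanning left to right for 'a' then checking next char:
  Match 1: 'a' (a not followed by b)
  Match 2: 'a' (a not followed by b)
  Match 3: 'a' (a not followed by b)
  Match 4: 'ab' (a followed by b)
  Match 5: 'a' (a not followed by b)
  Match 6: 'a' (a not followed by b)
Total matches: 6

6


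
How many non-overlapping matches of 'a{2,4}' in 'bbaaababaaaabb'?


Pattern 'a{2,4}' matches between 2 and 4 consecutive a's (greedy).
String: 'bbaaababaaaabb'
Finding runs of a's and applying greedy matching:
  Run at pos 2: 'aaa' (length 3)
  Run at pos 6: 'a' (length 1)
  Run at pos 8: 'aaaa' (length 4)
Matches: ['aaa', 'aaaa']
Count: 2

2


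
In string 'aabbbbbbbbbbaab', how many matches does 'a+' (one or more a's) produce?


Pattern 'a+' matches one or more consecutive a's.
String: 'aabbbbbbbbbbaab'
Scanning for runs of a:
  Match 1: 'aa' (length 2)
  Match 2: 'aa' (length 2)
Total matches: 2

2


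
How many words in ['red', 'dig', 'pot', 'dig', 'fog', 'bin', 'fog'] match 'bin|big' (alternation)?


Alternation 'bin|big' matches either 'bin' or 'big'.
Checking each word:
  'red' -> no
  'dig' -> no
  'pot' -> no
  'dig' -> no
  'fog' -> no
  'bin' -> MATCH
  'fog' -> no
Matches: ['bin']
Count: 1

1


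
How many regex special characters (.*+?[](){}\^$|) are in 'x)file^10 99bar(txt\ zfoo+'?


Regex special characters are: . * + ? [ ] ( ) { } \ ^ $ |
Scanning 'x)file^10 99bar(txt\ zfoo+':
  pos 1: ')' -> SPECIAL
  pos 6: '^' -> SPECIAL
  pos 15: '(' -> SPECIAL
  pos 19: '\' -> SPECIAL
  pos 25: '+' -> SPECIAL
Special chars found: [')', '^', '(', '\\', '+']
Total: 5

5


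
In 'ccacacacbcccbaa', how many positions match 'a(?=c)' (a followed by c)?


Lookahead 'a(?=c)' matches 'a' only when followed by 'c'.
String: 'ccacacacbcccbaa'
Checking each position where char is 'a':
  pos 2: 'a' -> MATCH (next='c')
  pos 4: 'a' -> MATCH (next='c')
  pos 6: 'a' -> MATCH (next='c')
  pos 13: 'a' -> no (next='a')
Matching positions: [2, 4, 6]
Count: 3

3


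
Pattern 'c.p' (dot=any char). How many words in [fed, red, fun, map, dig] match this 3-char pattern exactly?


Pattern 'c.p' means: starts with 'c', any single char, ends with 'p'.
Checking each word (must be exactly 3 chars):
  'fed' (len=3): no
  'red' (len=3): no
  'fun' (len=3): no
  'map' (len=3): no
  'dig' (len=3): no
Matching words: []
Total: 0

0


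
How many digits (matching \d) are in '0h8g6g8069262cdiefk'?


\d matches any digit 0-9.
Scanning '0h8g6g8069262cdiefk':
  pos 0: '0' -> DIGIT
  pos 2: '8' -> DIGIT
  pos 4: '6' -> DIGIT
  pos 6: '8' -> DIGIT
  pos 7: '0' -> DIGIT
  pos 8: '6' -> DIGIT
  pos 9: '9' -> DIGIT
  pos 10: '2' -> DIGIT
  pos 11: '6' -> DIGIT
  pos 12: '2' -> DIGIT
Digits found: ['0', '8', '6', '8', '0', '6', '9', '2', '6', '2']
Total: 10

10


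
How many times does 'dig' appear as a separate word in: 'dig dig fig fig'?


Scanning each word for exact match 'dig':
  Word 1: 'dig' -> MATCH
  Word 2: 'dig' -> MATCH
  Word 3: 'fig' -> no
  Word 4: 'fig' -> no
Total matches: 2

2


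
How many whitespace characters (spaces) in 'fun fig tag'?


\s matches whitespace characters (spaces, tabs, etc.).
Text: 'fun fig tag'
This text has 3 words separated by spaces.
Number of spaces = number of words - 1 = 3 - 1 = 2

2


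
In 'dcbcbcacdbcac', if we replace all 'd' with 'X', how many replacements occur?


re.sub('d', 'X', text) replaces every occurrence of 'd' with 'X'.
Text: 'dcbcbcacdbcac'
Scanning for 'd':
  pos 0: 'd' -> replacement #1
  pos 8: 'd' -> replacement #2
Total replacements: 2

2


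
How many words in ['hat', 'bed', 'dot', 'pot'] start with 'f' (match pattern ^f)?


Pattern ^f anchors to start of word. Check which words begin with 'f':
  'hat' -> no
  'bed' -> no
  'dot' -> no
  'pot' -> no
Matching words: []
Count: 0

0


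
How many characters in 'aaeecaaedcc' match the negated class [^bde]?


Negated class [^bde] matches any char NOT in {b, d, e}
Scanning 'aaeecaaedcc':
  pos 0: 'a' -> MATCH
  pos 1: 'a' -> MATCH
  pos 2: 'e' -> no (excluded)
  pos 3: 'e' -> no (excluded)
  pos 4: 'c' -> MATCH
  pos 5: 'a' -> MATCH
  pos 6: 'a' -> MATCH
  pos 7: 'e' -> no (excluded)
  pos 8: 'd' -> no (excluded)
  pos 9: 'c' -> MATCH
  pos 10: 'c' -> MATCH
Total matches: 7

7


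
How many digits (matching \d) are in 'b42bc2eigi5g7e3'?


\d matches any digit 0-9.
Scanning 'b42bc2eigi5g7e3':
  pos 1: '4' -> DIGIT
  pos 2: '2' -> DIGIT
  pos 5: '2' -> DIGIT
  pos 10: '5' -> DIGIT
  pos 12: '7' -> DIGIT
  pos 14: '3' -> DIGIT
Digits found: ['4', '2', '2', '5', '7', '3']
Total: 6

6


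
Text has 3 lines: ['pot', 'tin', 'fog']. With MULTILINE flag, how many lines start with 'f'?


With MULTILINE flag, ^ matches the start of each line.
Lines: ['pot', 'tin', 'fog']
Checking which lines start with 'f':
  Line 1: 'pot' -> no
  Line 2: 'tin' -> no
  Line 3: 'fog' -> MATCH
Matching lines: ['fog']
Count: 1

1


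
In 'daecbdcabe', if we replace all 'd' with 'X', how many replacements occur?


re.sub('d', 'X', text) replaces every occurrence of 'd' with 'X'.
Text: 'daecbdcabe'
Scanning for 'd':
  pos 0: 'd' -> replacement #1
  pos 5: 'd' -> replacement #2
Total replacements: 2

2


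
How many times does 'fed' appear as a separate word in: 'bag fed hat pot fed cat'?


Scanning each word for exact match 'fed':
  Word 1: 'bag' -> no
  Word 2: 'fed' -> MATCH
  Word 3: 'hat' -> no
  Word 4: 'pot' -> no
  Word 5: 'fed' -> MATCH
  Word 6: 'cat' -> no
Total matches: 2

2


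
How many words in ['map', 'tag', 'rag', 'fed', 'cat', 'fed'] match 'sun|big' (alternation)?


Alternation 'sun|big' matches either 'sun' or 'big'.
Checking each word:
  'map' -> no
  'tag' -> no
  'rag' -> no
  'fed' -> no
  'cat' -> no
  'fed' -> no
Matches: []
Count: 0

0


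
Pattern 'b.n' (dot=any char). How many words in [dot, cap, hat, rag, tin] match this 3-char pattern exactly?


Pattern 'b.n' means: starts with 'b', any single char, ends with 'n'.
Checking each word (must be exactly 3 chars):
  'dot' (len=3): no
  'cap' (len=3): no
  'hat' (len=3): no
  'rag' (len=3): no
  'tin' (len=3): no
Matching words: []
Total: 0

0


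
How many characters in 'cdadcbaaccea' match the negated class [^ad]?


Negated class [^ad] matches any char NOT in {a, d}
Scanning 'cdadcbaaccea':
  pos 0: 'c' -> MATCH
  pos 1: 'd' -> no (excluded)
  pos 2: 'a' -> no (excluded)
  pos 3: 'd' -> no (excluded)
  pos 4: 'c' -> MATCH
  pos 5: 'b' -> MATCH
  pos 6: 'a' -> no (excluded)
  pos 7: 'a' -> no (excluded)
  pos 8: 'c' -> MATCH
  pos 9: 'c' -> MATCH
  pos 10: 'e' -> MATCH
  pos 11: 'a' -> no (excluded)
Total matches: 6

6


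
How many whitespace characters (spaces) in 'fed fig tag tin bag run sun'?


\s matches whitespace characters (spaces, tabs, etc.).
Text: 'fed fig tag tin bag run sun'
This text has 7 words separated by spaces.
Number of spaces = number of words - 1 = 7 - 1 = 6

6


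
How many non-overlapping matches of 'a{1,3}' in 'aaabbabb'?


Pattern 'a{1,3}' matches between 1 and 3 consecutive a's (greedy).
String: 'aaabbabb'
Finding runs of a's and applying greedy matching:
  Run at pos 0: 'aaa' (length 3)
  Run at pos 5: 'a' (length 1)
Matches: ['aaa', 'a']
Count: 2

2


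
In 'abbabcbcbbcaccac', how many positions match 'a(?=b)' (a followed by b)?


Lookahead 'a(?=b)' matches 'a' only when followed by 'b'.
String: 'abbabcbcbbcaccac'
Checking each position where char is 'a':
  pos 0: 'a' -> MATCH (next='b')
  pos 3: 'a' -> MATCH (next='b')
  pos 11: 'a' -> no (next='c')
  pos 14: 'a' -> no (next='c')
Matching positions: [0, 3]
Count: 2

2


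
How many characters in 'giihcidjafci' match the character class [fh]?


Character class [fh] matches any of: {f, h}
Scanning string 'giihcidjafci' character by character:
  pos 0: 'g' -> no
  pos 1: 'i' -> no
  pos 2: 'i' -> no
  pos 3: 'h' -> MATCH
  pos 4: 'c' -> no
  pos 5: 'i' -> no
  pos 6: 'd' -> no
  pos 7: 'j' -> no
  pos 8: 'a' -> no
  pos 9: 'f' -> MATCH
  pos 10: 'c' -> no
  pos 11: 'i' -> no
Total matches: 2

2


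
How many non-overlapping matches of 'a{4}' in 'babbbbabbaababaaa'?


Pattern 'a{4}' matches exactly 4 consecutive a's (greedy, non-overlapping).
String: 'babbbbabbaababaaa'
Scanning for runs of a's:
  Run at pos 1: 'a' (length 1) -> 0 match(es)
  Run at pos 6: 'a' (length 1) -> 0 match(es)
  Run at pos 9: 'aa' (length 2) -> 0 match(es)
  Run at pos 12: 'a' (length 1) -> 0 match(es)
  Run at pos 14: 'aaa' (length 3) -> 0 match(es)
Matches found: []
Total: 0

0


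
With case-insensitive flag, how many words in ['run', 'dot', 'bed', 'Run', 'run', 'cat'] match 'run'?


Case-insensitive matching: compare each word's lowercase form to 'run'.
  'run' -> lower='run' -> MATCH
  'dot' -> lower='dot' -> no
  'bed' -> lower='bed' -> no
  'Run' -> lower='run' -> MATCH
  'run' -> lower='run' -> MATCH
  'cat' -> lower='cat' -> no
Matches: ['run', 'Run', 'run']
Count: 3

3


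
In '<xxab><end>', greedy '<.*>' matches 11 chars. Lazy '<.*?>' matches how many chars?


Greedy '<.*>' tries to match as MUCH as possible.
Lazy '<.*?>' tries to match as LITTLE as possible.

String: '<xxab><end>'
Greedy '<.*>' starts at first '<' and extends to the LAST '>': '<xxab><end>' (11 chars)
Lazy '<.*?>' starts at first '<' and stops at the FIRST '>': '<xxab>' (6 chars)

6


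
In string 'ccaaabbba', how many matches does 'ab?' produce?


Pattern 'ab?' matches 'a' optionally followed by 'b'.
String: 'ccaaabbba'
Scanning left to right for 'a' then checking next char:
  Match 1: 'a' (a not followed by b)
  Match 2: 'a' (a not followed by b)
  Match 3: 'ab' (a followed by b)
  Match 4: 'a' (a not followed by b)
Total matches: 4

4


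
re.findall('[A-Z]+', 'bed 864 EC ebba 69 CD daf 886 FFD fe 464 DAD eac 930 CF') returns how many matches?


Pattern '[A-Z]+' finds one or more uppercase letters.
Text: 'bed 864 EC ebba 69 CD daf 886 FFD fe 464 DAD eac 930 CF'
Scanning for matches:
  Match 1: 'EC'
  Match 2: 'CD'
  Match 3: 'FFD'
  Match 4: 'DAD'
  Match 5: 'CF'
Total matches: 5

5


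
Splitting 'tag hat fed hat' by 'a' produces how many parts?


Splitting by 'a' breaks the string at each occurrence of the separator.
Text: 'tag hat fed hat'
Parts after split:
  Part 1: 't'
  Part 2: 'g h'
  Part 3: 't fed h'
  Part 4: 't'
Total parts: 4

4


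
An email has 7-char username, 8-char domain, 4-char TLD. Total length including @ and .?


An email address has format: username@domain.tld
Username length: 7
'@' character: 1
Domain length: 8
'.' character: 1
TLD length: 4
Total = 7 + 1 + 8 + 1 + 4 = 21

21


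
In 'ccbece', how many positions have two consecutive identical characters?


Looking for consecutive identical characters in 'ccbece':
  pos 0-1: 'c' vs 'c' -> MATCH ('cc')
  pos 1-2: 'c' vs 'b' -> different
  pos 2-3: 'b' vs 'e' -> different
  pos 3-4: 'e' vs 'c' -> different
  pos 4-5: 'c' vs 'e' -> different
Consecutive identical pairs: ['cc']
Count: 1

1


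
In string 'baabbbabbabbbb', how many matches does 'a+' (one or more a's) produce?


Pattern 'a+' matches one or more consecutive a's.
String: 'baabbbabbabbbb'
Scanning for runs of a:
  Match 1: 'aa' (length 2)
  Match 2: 'a' (length 1)
  Match 3: 'a' (length 1)
Total matches: 3

3


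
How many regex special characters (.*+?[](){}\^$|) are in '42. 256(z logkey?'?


Regex special characters are: . * + ? [ ] ( ) { } \ ^ $ |
Scanning '42. 256(z logkey?':
  pos 2: '.' -> SPECIAL
  pos 7: '(' -> SPECIAL
  pos 16: '?' -> SPECIAL
Special chars found: ['.', '(', '?']
Total: 3

3


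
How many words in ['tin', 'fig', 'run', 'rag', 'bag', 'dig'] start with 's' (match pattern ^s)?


Pattern ^s anchors to start of word. Check which words begin with 's':
  'tin' -> no
  'fig' -> no
  'run' -> no
  'rag' -> no
  'bag' -> no
  'dig' -> no
Matching words: []
Count: 0

0


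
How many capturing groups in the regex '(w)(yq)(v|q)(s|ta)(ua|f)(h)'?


To count capturing groups, count each '(' that starts a group.
Pattern: '(w)(yq)(v|q)(s|ta)(ua|f)(h)'
Walking through the pattern:
  Position 0: '(' -> group #1
  Position 3: '(' -> group #2
  Position 7: '(' -> group #3
  Position 12: '(' -> group #4
  Position 18: '(' -> group #5
  Position 24: '(' -> group #6
Total capturing groups: 6

6


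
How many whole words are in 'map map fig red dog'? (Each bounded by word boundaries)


Word boundaries (\b) mark the start/end of each word.
Text: 'map map fig red dog'
Splitting by whitespace:
  Word 1: 'map'
  Word 2: 'map'
  Word 3: 'fig'
  Word 4: 'red'
  Word 5: 'dog'
Total whole words: 5

5


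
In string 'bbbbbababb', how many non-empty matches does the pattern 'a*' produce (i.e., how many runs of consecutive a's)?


Pattern 'a*' matches zero or more a's. We want non-empty runs of consecutive a's.
String: 'bbbbbababb'
Walking through the string to find runs of a's:
  Run 1: positions 5-5 -> 'a'
  Run 2: positions 7-7 -> 'a'
Non-empty runs found: ['a', 'a']
Count: 2

2


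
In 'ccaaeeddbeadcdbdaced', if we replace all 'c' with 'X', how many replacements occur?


re.sub('c', 'X', text) replaces every occurrence of 'c' with 'X'.
Text: 'ccaaeeddbeadcdbdaced'
Scanning for 'c':
  pos 0: 'c' -> replacement #1
  pos 1: 'c' -> replacement #2
  pos 12: 'c' -> replacement #3
  pos 17: 'c' -> replacement #4
Total replacements: 4

4


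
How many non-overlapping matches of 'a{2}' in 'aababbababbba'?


Pattern 'a{2}' matches exactly 2 consecutive a's (greedy, non-overlapping).
String: 'aababbababbba'
Scanning for runs of a's:
  Run at pos 0: 'aa' (length 2) -> 1 match(es)
  Run at pos 3: 'a' (length 1) -> 0 match(es)
  Run at pos 6: 'a' (length 1) -> 0 match(es)
  Run at pos 8: 'a' (length 1) -> 0 match(es)
  Run at pos 12: 'a' (length 1) -> 0 match(es)
Matches found: ['aa']
Total: 1

1


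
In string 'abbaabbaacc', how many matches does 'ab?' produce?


Pattern 'ab?' matches 'a' optionally followed by 'b'.
String: 'abbaabbaacc'
Scanning left to right for 'a' then checking next char:
  Match 1: 'ab' (a followed by b)
  Match 2: 'a' (a not followed by b)
  Match 3: 'ab' (a followed by b)
  Match 4: 'a' (a not followed by b)
  Match 5: 'a' (a not followed by b)
Total matches: 5

5


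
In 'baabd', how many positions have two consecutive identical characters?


Looking for consecutive identical characters in 'baabd':
  pos 0-1: 'b' vs 'a' -> different
  pos 1-2: 'a' vs 'a' -> MATCH ('aa')
  pos 2-3: 'a' vs 'b' -> different
  pos 3-4: 'b' vs 'd' -> different
Consecutive identical pairs: ['aa']
Count: 1

1


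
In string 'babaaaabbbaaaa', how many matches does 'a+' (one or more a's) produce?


Pattern 'a+' matches one or more consecutive a's.
String: 'babaaaabbbaaaa'
Scanning for runs of a:
  Match 1: 'a' (length 1)
  Match 2: 'aaaa' (length 4)
  Match 3: 'aaaa' (length 4)
Total matches: 3

3


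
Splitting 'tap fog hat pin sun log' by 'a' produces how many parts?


Splitting by 'a' breaks the string at each occurrence of the separator.
Text: 'tap fog hat pin sun log'
Parts after split:
  Part 1: 't'
  Part 2: 'p fog h'
  Part 3: 't pin sun log'
Total parts: 3

3


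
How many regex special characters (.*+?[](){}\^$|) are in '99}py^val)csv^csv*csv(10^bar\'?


Regex special characters are: . * + ? [ ] ( ) { } \ ^ $ |
Scanning '99}py^val)csv^csv*csv(10^bar\':
  pos 2: '}' -> SPECIAL
  pos 5: '^' -> SPECIAL
  pos 9: ')' -> SPECIAL
  pos 13: '^' -> SPECIAL
  pos 17: '*' -> SPECIAL
  pos 21: '(' -> SPECIAL
  pos 24: '^' -> SPECIAL
  pos 28: '\' -> SPECIAL
Special chars found: ['}', '^', ')', '^', '*', '(', '^', '\\']
Total: 8

8


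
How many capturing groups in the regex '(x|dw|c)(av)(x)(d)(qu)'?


To count capturing groups, count each '(' that starts a group.
Pattern: '(x|dw|c)(av)(x)(d)(qu)'
Walking through the pattern:
  Position 0: '(' -> group #1
  Position 8: '(' -> group #2
  Position 12: '(' -> group #3
  Position 15: '(' -> group #4
  Position 18: '(' -> group #5
Total capturing groups: 5

5


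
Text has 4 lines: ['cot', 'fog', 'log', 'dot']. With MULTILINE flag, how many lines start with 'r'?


With MULTILINE flag, ^ matches the start of each line.
Lines: ['cot', 'fog', 'log', 'dot']
Checking which lines start with 'r':
  Line 1: 'cot' -> no
  Line 2: 'fog' -> no
  Line 3: 'log' -> no
  Line 4: 'dot' -> no
Matching lines: []
Count: 0

0


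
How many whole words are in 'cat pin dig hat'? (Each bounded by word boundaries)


Word boundaries (\b) mark the start/end of each word.
Text: 'cat pin dig hat'
Splitting by whitespace:
  Word 1: 'cat'
  Word 2: 'pin'
  Word 3: 'dig'
  Word 4: 'hat'
Total whole words: 4

4


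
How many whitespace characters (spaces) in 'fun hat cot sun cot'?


\s matches whitespace characters (spaces, tabs, etc.).
Text: 'fun hat cot sun cot'
This text has 5 words separated by spaces.
Number of spaces = number of words - 1 = 5 - 1 = 4

4


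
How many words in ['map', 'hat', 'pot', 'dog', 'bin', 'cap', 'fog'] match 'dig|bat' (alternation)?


Alternation 'dig|bat' matches either 'dig' or 'bat'.
Checking each word:
  'map' -> no
  'hat' -> no
  'pot' -> no
  'dog' -> no
  'bin' -> no
  'cap' -> no
  'fog' -> no
Matches: []
Count: 0

0


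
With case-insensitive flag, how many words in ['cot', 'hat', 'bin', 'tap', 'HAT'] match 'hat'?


Case-insensitive matching: compare each word's lowercase form to 'hat'.
  'cot' -> lower='cot' -> no
  'hat' -> lower='hat' -> MATCH
  'bin' -> lower='bin' -> no
  'tap' -> lower='tap' -> no
  'HAT' -> lower='hat' -> MATCH
Matches: ['hat', 'HAT']
Count: 2

2


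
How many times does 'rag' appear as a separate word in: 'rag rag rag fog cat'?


Scanning each word for exact match 'rag':
  Word 1: 'rag' -> MATCH
  Word 2: 'rag' -> MATCH
  Word 3: 'rag' -> MATCH
  Word 4: 'fog' -> no
  Word 5: 'cat' -> no
Total matches: 3

3


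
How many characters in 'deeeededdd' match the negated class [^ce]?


Negated class [^ce] matches any char NOT in {c, e}
Scanning 'deeeededdd':
  pos 0: 'd' -> MATCH
  pos 1: 'e' -> no (excluded)
  pos 2: 'e' -> no (excluded)
  pos 3: 'e' -> no (excluded)
  pos 4: 'e' -> no (excluded)
  pos 5: 'd' -> MATCH
  pos 6: 'e' -> no (excluded)
  pos 7: 'd' -> MATCH
  pos 8: 'd' -> MATCH
  pos 9: 'd' -> MATCH
Total matches: 5

5


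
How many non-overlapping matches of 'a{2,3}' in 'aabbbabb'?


Pattern 'a{2,3}' matches between 2 and 3 consecutive a's (greedy).
String: 'aabbbabb'
Finding runs of a's and applying greedy matching:
  Run at pos 0: 'aa' (length 2)
  Run at pos 5: 'a' (length 1)
Matches: ['aa']
Count: 1

1


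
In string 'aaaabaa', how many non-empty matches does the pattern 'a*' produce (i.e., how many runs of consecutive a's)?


Pattern 'a*' matches zero or more a's. We want non-empty runs of consecutive a's.
String: 'aaaabaa'
Walking through the string to find runs of a's:
  Run 1: positions 0-3 -> 'aaaa'
  Run 2: positions 5-6 -> 'aa'
Non-empty runs found: ['aaaa', 'aa']
Count: 2

2


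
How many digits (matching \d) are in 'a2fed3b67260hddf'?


\d matches any digit 0-9.
Scanning 'a2fed3b67260hddf':
  pos 1: '2' -> DIGIT
  pos 5: '3' -> DIGIT
  pos 7: '6' -> DIGIT
  pos 8: '7' -> DIGIT
  pos 9: '2' -> DIGIT
  pos 10: '6' -> DIGIT
  pos 11: '0' -> DIGIT
Digits found: ['2', '3', '6', '7', '2', '6', '0']
Total: 7

7


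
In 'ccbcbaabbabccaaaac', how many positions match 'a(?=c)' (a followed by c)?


Lookahead 'a(?=c)' matches 'a' only when followed by 'c'.
String: 'ccbcbaabbabccaaaac'
Checking each position where char is 'a':
  pos 5: 'a' -> no (next='a')
  pos 6: 'a' -> no (next='b')
  pos 9: 'a' -> no (next='b')
  pos 13: 'a' -> no (next='a')
  pos 14: 'a' -> no (next='a')
  pos 15: 'a' -> no (next='a')
  pos 16: 'a' -> MATCH (next='c')
Matching positions: [16]
Count: 1

1
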